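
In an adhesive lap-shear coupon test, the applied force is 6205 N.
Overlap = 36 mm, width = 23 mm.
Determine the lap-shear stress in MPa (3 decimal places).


stress = F / (overlap * width)
= 6205 / (36 * 23)
= 7.494 MPa

7.494


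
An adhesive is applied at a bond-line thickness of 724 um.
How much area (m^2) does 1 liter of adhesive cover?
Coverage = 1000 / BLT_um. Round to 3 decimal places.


Coverage = 1000 / 724 = 1.381 m^2

1.381


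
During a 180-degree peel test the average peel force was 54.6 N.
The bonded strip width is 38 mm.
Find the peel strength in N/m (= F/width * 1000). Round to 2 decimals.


Peel strength = F/width * 1000
= 54.6 / 38 * 1000
= 1436.84 N/m

1436.84


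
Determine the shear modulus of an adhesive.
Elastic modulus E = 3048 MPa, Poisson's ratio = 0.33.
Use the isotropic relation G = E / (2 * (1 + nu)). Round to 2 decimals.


G = 3048 / (2*(1+0.33)) = 3048 / 2.66
= 1145.86 MPa

1145.86


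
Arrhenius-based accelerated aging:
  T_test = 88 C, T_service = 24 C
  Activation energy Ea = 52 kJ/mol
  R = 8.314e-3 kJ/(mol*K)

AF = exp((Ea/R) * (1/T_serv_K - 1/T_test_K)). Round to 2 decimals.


T_test_K = 361.15, T_serv_K = 297.15
AF = exp((52/8.314e-3) * (1/297.15 - 1/361.15))
= 41.68

41.68


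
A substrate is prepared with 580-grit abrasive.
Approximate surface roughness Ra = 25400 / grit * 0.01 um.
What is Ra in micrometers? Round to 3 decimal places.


Ra = 25400 / 580 * 0.01 = 0.438 um

0.438


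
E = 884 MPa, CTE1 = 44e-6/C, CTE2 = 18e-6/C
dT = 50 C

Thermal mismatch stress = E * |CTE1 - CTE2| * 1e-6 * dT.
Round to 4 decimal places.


= 884 * 26e-6 * 50
= 1.1492 MPa

1.1492


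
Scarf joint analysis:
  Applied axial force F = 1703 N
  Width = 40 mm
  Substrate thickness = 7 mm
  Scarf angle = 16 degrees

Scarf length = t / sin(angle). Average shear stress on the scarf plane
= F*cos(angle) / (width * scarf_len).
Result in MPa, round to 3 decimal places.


Scarf length = 7 / sin(16 deg) = 25.3957 mm
cos(16 deg) = 0.961262
Shear = 1703 * 0.961262 / (40 * 25.3957)
= 1.612 MPa

1.612


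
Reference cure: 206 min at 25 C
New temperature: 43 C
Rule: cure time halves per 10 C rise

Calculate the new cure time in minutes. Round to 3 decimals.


factor = 2^((43-25)/10) = 3.4822
t_new = 206 / 3.4822 = 59.158 min

59.158


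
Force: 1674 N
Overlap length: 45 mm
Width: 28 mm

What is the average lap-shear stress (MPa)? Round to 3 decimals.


Average shear stress = F / (overlap * width)
= 1674 / (45 * 28)
= 1.329 MPa

1.329


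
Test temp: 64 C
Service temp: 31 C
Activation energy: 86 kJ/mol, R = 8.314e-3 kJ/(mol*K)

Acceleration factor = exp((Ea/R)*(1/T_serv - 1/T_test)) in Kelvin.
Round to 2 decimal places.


AF = exp((86/0.008314)*(1/304.15 - 1/337.15))
= 27.91

27.91


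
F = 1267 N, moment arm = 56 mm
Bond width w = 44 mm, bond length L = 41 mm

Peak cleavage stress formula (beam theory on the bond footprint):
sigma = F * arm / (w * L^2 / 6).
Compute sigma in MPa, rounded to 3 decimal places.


sigma = (1267 * 56) / (44 * 1681 / 6)
= 70952 * 6 / 73964
= 425712 / 73964
= 5.756 MPa

5.756


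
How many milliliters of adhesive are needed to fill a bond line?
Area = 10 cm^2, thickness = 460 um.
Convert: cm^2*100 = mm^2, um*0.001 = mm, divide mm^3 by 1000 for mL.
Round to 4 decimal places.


= (10 * 100) * (460 * 0.001) / 1000
= 0.4600 mL

0.4600


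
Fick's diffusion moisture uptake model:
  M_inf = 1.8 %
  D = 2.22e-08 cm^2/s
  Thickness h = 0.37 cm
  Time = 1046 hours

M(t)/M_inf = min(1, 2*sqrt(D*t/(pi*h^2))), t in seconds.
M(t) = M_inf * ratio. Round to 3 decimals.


t_sec = 1046 * 3600 = 3765600
ratio = 2*sqrt(2.22e-08*3765600/(pi*0.37^2))
= min(1, 0.881753)
= 0.881753
M(t) = 1.8 * 0.881753 = 1.587 %

1.587


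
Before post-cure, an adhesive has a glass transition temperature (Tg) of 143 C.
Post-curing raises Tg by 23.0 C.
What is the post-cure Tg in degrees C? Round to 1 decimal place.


Tg_post = Tg_base + delta_Tg
= 143 + 23.0
= 166.0 C

166.0


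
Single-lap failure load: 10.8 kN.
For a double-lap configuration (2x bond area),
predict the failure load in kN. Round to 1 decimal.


Failure load = 10.8 * 2 = 21.6 kN

21.6


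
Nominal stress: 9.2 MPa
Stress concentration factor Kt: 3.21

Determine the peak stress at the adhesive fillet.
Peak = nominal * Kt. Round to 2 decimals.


Peak stress = 9.2 * 3.21
= 29.53 MPa

29.53


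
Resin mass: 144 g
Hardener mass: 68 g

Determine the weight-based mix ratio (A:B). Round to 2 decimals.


Ratio = 144 / 68 = 2.12

2.12


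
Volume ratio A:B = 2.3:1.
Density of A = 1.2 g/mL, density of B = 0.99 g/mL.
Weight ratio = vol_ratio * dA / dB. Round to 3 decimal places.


Wt ratio = 2.3 * 1.2 / 0.99
= 2.788

2.788


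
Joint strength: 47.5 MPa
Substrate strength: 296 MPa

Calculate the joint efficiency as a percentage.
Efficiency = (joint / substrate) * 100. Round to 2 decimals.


Efficiency = (47.5 / 296) * 100 = 16.05%

16.05


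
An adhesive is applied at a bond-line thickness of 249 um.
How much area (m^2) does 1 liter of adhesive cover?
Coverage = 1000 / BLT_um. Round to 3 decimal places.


Coverage = 1000 / 249 = 4.016 m^2

4.016


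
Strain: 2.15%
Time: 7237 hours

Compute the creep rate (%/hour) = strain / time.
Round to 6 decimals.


Creep rate = 2.15 / 7237
= 0.000297 %/h

0.000297


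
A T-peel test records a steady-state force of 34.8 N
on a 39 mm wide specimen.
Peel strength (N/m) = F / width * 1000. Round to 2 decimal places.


Peel strength = 34.8 / 39 * 1000
= 892.31 N/m

892.31


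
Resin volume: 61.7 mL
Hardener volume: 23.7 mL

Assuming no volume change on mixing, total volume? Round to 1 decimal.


V_total = 61.7 + 23.7 = 85.4 mL

85.4


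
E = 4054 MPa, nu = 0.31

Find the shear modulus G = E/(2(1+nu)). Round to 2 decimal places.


G = 4054 / (2 * 1.31)
= 1547.33 MPa

1547.33


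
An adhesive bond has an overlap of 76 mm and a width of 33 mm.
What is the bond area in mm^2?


Bond area = overlap * width
= 76 * 33
= 2508 mm^2

2508


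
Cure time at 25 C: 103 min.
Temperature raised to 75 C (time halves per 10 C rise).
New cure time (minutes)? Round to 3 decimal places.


Acceleration factor = 2^(50/10) = 32.0000
New time = 103 / 32.0000 = 3.219 min

3.219


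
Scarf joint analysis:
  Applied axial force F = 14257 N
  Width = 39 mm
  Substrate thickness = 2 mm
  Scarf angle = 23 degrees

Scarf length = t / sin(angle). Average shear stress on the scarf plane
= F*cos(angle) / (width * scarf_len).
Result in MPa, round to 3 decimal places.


Scarf length = 2 / sin(23 deg) = 5.1186 mm
cos(23 deg) = 0.920505
Shear = 14257 * 0.920505 / (39 * 5.1186)
= 65.741 MPa

65.741


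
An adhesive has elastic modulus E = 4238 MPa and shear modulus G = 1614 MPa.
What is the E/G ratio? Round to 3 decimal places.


E/G = 4238 / 1614 = 2.626

2.626


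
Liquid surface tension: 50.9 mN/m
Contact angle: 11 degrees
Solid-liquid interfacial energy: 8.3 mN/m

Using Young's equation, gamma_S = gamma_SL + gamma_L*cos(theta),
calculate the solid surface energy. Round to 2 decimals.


gamma_S = 8.3 + 50.9 * cos(11)
= 58.26 mN/m

58.26


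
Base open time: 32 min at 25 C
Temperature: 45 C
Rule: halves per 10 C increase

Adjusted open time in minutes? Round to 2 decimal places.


Acceleration = 2^((45-25)/10) = 4.0000
Open time = 32 / 4.0000 = 8.00 min

8.00


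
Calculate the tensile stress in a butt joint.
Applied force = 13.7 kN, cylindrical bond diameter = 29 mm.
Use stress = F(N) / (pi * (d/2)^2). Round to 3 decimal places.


A = pi * 14.5^2 = 660.5199 mm^2
sigma = 13700.0 / 660.5199 = 20.741 MPa

20.741


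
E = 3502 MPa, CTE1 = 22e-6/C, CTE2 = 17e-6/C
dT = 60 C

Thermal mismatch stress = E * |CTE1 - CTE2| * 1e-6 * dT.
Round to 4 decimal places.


= 3502 * 5e-6 * 60
= 1.0506 MPa

1.0506


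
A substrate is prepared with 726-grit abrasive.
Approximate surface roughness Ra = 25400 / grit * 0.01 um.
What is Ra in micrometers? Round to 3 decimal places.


Ra = 25400 / 726 * 0.01 = 0.350 um

0.350


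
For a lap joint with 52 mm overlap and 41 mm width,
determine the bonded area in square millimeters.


Area = 52 * 41 = 2132 mm^2

2132


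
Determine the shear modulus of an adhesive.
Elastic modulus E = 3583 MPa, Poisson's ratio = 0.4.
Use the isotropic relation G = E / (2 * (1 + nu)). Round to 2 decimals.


G = 3583 / (2*(1+0.4)) = 3583 / 2.80
= 1279.64 MPa

1279.64


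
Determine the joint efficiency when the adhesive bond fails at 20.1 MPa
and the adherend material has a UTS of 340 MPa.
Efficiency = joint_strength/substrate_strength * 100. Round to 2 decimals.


Joint efficiency = 20.1 / 340 * 100
= 5.91%

5.91


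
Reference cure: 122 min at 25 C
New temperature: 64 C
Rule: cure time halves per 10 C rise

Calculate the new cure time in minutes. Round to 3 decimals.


factor = 2^((64-25)/10) = 14.9285
t_new = 122 / 14.9285 = 8.172 min

8.172


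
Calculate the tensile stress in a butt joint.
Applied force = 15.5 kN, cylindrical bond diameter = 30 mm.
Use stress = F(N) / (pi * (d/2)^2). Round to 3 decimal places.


A = pi * 15.0^2 = 706.8583 mm^2
sigma = 15500.0 / 706.8583 = 21.928 MPa

21.928


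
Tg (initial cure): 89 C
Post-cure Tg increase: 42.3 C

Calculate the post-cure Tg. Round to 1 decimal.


Post-cure Tg = 89 + 42.3 = 131.3 C

131.3


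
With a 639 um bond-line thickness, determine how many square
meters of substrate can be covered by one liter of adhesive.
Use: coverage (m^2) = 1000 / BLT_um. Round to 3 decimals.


Coverage = 1000 / 639 = 1.565 m^2

1.565


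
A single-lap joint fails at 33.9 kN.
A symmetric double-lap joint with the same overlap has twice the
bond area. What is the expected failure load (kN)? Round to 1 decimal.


Double-lap load = 2 * 33.9 = 67.8 kN

67.8


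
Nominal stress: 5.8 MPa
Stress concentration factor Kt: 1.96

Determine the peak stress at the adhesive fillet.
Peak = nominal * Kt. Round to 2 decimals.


Peak stress = 5.8 * 1.96
= 11.37 MPa

11.37


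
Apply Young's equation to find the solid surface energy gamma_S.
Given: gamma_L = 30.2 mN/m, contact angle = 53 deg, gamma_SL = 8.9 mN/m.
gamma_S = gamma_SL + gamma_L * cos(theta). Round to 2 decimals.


theta_rad = 53 * pi/180 = 0.925025
gamma_S = 8.9 + 30.2 * cos(0.925025)
= 27.07 mN/m

27.07


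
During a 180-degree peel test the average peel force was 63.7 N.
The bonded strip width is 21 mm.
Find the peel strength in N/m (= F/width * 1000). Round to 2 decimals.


Peel strength = F/width * 1000
= 63.7 / 21 * 1000
= 3033.33 N/m

3033.33


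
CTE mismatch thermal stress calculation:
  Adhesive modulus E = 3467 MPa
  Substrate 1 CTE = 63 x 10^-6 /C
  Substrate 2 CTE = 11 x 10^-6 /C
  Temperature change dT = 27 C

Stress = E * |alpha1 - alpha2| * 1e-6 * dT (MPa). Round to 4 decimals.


delta_alpha = |63 - 11| = 52 x 10^-6/C
Stress = 3467 * 52e-6 * 27
= 4.8677 MPa

4.8677


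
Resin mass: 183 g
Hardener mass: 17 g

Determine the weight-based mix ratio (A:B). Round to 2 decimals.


Ratio = 183 / 17 = 10.76

10.76


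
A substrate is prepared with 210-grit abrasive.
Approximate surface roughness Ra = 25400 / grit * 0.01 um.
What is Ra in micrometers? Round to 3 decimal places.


Ra = 25400 / 210 * 0.01 = 1.210 um

1.210


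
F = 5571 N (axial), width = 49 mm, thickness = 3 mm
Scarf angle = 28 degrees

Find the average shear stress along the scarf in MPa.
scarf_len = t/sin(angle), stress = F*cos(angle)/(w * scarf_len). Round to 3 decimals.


scarf_len = 3/sin(28 deg) = 6.3902
cos(28 deg) = 0.882948
stress = 5571*0.882948/(49*6.3902) = 15.709 MPa

15.709


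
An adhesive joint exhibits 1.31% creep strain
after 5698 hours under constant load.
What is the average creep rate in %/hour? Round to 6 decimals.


Creep rate = strain / time
= 1.31 / 5698
= 0.000230 %/h

0.000230


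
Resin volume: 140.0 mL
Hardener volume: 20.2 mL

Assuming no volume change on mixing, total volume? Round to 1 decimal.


V_total = 140.0 + 20.2 = 160.2 mL

160.2


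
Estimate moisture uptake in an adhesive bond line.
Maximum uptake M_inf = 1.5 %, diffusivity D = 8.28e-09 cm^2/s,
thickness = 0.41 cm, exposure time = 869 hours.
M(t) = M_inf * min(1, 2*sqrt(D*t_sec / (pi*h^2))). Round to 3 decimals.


Convert time: 869 h = 3128400 s
ratio = min(1, 2*sqrt(8.28e-09*3128400/(pi*0.41^2)))
= 0.442943
M(t) = 1.5 * 0.442943 = 0.664%

0.664


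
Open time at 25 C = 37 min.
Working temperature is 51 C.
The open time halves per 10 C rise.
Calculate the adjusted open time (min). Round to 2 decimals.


factor = 2^((51 - 25) / 10) = 6.0629
ot = 37 / 6.0629 = 6.10 min

6.10


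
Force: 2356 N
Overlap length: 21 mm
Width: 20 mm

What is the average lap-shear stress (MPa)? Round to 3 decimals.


Average shear stress = F / (overlap * width)
= 2356 / (21 * 20)
= 5.610 MPa

5.610


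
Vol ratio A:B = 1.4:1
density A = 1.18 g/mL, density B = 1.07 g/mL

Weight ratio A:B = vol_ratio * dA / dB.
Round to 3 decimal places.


Weight ratio = 1.4 * 1.18 / 1.07
= 1.544

1.544


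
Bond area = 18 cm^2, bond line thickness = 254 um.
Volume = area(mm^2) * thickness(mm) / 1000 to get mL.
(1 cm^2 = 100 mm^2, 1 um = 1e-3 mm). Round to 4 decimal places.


area_mm2 = 18 * 100 = 1800
blt_mm = 254 * 1e-3 = 0.254
vol_mm3 = 1800 * 0.254 = 457.2
vol_mL = 457.2 / 1000 = 0.4572 mL

0.4572


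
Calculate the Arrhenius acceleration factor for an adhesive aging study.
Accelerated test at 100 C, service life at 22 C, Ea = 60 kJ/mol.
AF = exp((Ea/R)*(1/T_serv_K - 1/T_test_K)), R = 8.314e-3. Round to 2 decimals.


T_test = 373.15 K, T_serv = 295.15 K
Ea/R = 60 / 0.008314 = 7216.74
AF = exp(7216.74 * (1/295.15 - 1/373.15))
= 165.84

165.84


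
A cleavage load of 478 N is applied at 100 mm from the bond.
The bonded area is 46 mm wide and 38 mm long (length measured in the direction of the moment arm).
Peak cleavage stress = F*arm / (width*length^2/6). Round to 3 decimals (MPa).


Moment = 478 * 100 = 47800 N*mm
Section modulus = 46 * 1444 / 6 = 66424 / 6 mm^3
Stress = 47800 / (66424 / 6) = 286800 / 66424
= 4.318 MPa

4.318


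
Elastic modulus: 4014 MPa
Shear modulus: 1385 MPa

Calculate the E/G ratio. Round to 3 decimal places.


E / G = 4014 / 1385 = 2.898

2.898


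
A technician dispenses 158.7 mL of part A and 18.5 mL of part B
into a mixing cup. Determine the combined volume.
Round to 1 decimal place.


Combined volume = 158.7 + 18.5
= 177.2 mL

177.2


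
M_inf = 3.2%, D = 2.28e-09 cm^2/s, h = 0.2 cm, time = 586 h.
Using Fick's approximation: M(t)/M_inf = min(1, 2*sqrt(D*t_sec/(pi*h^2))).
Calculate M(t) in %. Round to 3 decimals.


t = 2109600 s
ratio = min(1, 2*sqrt(2.28e-09*2109600/(pi*0.0400)))
= 0.391284
M(t) = 3.2 * 0.391284 = 1.252%

1.252


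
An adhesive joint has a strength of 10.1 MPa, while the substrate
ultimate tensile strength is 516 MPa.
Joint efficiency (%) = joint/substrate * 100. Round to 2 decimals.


Efficiency = 10.1 / 516 * 100
= 1.96%

1.96


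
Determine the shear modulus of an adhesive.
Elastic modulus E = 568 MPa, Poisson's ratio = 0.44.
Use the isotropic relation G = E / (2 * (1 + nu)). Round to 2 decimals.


G = 568 / (2*(1+0.44)) = 568 / 2.88
= 197.22 MPa

197.22


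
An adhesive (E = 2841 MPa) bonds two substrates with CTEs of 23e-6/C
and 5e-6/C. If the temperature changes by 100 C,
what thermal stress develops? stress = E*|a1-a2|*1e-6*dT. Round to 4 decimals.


Stress = 2841 * |23 - 5| * 1e-6 * 100
= 5.1138 MPa

5.1138


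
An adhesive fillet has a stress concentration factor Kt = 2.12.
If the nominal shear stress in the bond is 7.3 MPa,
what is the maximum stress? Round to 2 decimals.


Max stress = 7.3 * 2.12 = 15.48 MPa

15.48


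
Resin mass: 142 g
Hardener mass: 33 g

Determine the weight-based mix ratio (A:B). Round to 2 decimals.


Ratio = 142 / 33 = 4.30

4.30


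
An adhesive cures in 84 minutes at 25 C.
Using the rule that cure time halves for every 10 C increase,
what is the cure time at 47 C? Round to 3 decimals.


Factor = 2^((47 - 25) / 10) = 4.5948
Cure time = 84 / 4.5948
= 18.282 minutes

18.282


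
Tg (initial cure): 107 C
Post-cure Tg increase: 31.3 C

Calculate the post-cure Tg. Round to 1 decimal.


Post-cure Tg = 107 + 31.3 = 138.3 C

138.3


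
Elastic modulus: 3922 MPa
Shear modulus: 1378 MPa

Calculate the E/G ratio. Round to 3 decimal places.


E / G = 3922 / 1378 = 2.846

2.846


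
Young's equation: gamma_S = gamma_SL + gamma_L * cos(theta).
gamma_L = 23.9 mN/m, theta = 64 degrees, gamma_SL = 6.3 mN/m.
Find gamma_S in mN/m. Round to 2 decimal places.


cos(64 deg) = 0.438371
gamma_S = 6.3 + 23.9 * 0.438371
= 16.78 mN/m

16.78


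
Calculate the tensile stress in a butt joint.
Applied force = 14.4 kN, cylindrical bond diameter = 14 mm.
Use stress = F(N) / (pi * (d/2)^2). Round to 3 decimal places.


A = pi * 7.0^2 = 153.9380 mm^2
sigma = 14400.0 / 153.9380 = 93.544 MPa

93.544


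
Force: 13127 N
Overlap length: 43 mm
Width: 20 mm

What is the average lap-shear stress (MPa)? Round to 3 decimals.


Average shear stress = F / (overlap * width)
= 13127 / (43 * 20)
= 15.264 MPa

15.264


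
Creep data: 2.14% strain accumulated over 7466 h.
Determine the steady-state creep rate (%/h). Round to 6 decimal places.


Rate = 2.14 / 7466 = 0.000287 %/h

0.000287


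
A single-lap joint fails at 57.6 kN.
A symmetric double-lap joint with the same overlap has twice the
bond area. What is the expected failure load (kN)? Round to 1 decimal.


Double-lap load = 2 * 57.6 = 115.2 kN

115.2


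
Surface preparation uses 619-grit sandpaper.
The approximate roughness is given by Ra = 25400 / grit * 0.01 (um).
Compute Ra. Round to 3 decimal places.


Ra = 25400 / 619 * 0.01
= 254 / 619
= 0.410 um

0.410


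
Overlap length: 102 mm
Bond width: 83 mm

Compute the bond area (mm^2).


Bond area = 102 * 83 = 8466 mm^2

8466


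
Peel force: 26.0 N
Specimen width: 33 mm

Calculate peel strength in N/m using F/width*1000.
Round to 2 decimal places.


Peel strength = 26.0 / 33 * 1000 = 787.88 N/m

787.88


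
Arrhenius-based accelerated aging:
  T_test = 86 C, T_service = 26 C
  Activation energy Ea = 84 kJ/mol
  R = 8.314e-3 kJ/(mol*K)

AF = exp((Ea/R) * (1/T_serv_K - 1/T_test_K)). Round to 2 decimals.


T_test_K = 359.15, T_serv_K = 299.15
AF = exp((84/8.314e-3) * (1/299.15 - 1/359.15))
= 282.11

282.11


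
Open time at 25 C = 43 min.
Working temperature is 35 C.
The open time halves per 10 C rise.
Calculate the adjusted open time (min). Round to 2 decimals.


factor = 2^((35 - 25) / 10) = 2.0000
ot = 43 / 2.0000 = 21.50 min

21.50


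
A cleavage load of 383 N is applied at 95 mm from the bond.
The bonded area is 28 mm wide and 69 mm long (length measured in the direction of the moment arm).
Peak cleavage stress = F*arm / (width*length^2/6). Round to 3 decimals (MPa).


Moment = 383 * 95 = 36385 N*mm
Section modulus = 28 * 4761 / 6 = 133308 / 6 mm^3
Stress = 36385 / (133308 / 6) = 218310 / 133308
= 1.638 MPa

1.638


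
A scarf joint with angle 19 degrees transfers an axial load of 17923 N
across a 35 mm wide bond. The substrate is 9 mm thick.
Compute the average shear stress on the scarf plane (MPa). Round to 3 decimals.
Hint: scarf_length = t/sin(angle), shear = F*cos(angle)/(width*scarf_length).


scarf_length = 9 / sin(19 deg) = 27.6440 mm
cos(19 deg) = 0.945519
shear stress = 17923 * 0.945519 / (35 * 27.6440)
= 17.515 MPa

17.515


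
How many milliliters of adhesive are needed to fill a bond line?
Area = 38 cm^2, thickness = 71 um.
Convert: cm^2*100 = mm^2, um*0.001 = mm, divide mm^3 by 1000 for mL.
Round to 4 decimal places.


= (38 * 100) * (71 * 0.001) / 1000
= 0.2698 mL

0.2698


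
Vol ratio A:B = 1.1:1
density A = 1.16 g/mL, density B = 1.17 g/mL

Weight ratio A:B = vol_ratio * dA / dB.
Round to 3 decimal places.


Weight ratio = 1.1 * 1.16 / 1.17
= 1.091

1.091


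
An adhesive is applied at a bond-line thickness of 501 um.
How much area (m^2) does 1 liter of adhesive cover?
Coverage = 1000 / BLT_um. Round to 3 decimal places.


Coverage = 1000 / 501 = 1.996 m^2

1.996


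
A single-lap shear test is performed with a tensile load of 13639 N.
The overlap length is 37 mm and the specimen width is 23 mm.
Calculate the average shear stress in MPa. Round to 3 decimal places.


Shear stress = F / (overlap * width)
= 13639 / (37 * 23)
= 13639 / 851
= 16.027 MPa

16.027


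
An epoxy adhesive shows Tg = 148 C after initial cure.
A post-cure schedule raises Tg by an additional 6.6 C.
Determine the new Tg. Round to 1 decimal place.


New Tg = 148 + 6.6
= 154.6 C

154.6


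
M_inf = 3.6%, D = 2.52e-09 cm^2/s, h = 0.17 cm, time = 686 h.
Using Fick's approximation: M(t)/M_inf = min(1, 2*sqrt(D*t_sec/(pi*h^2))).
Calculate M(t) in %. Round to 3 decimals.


t = 2469600 s
ratio = min(1, 2*sqrt(2.52e-09*2469600/(pi*0.0289)))
= 0.523624
M(t) = 3.6 * 0.523624 = 1.885%

1.885


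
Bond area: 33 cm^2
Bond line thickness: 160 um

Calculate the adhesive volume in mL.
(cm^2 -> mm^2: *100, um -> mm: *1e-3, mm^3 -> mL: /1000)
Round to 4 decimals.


V = 33*100 * 160*1e-3 / 1000
= 0.5280 mL

0.5280


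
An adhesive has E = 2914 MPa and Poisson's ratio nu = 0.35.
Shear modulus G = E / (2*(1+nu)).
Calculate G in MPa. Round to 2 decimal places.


G = 2914 / (2*(1+0.35))
= 2914 / 2.70
= 1079.26 MPa

1079.26


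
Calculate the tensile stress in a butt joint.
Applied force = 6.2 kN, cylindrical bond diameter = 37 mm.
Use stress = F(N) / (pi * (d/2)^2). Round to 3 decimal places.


A = pi * 18.5^2 = 1075.2101 mm^2
sigma = 6200.0 / 1075.2101 = 5.766 MPa

5.766


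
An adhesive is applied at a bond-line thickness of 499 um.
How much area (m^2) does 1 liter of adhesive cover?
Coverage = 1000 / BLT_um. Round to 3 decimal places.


Coverage = 1000 / 499 = 2.004 m^2

2.004


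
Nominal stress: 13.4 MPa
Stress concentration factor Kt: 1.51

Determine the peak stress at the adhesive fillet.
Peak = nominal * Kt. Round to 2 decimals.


Peak stress = 13.4 * 1.51
= 20.23 MPa

20.23


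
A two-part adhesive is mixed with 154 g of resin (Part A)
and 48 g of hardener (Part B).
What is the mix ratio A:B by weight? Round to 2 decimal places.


Mix ratio = mass_A / mass_B
= 154 / 48
= 3.21

3.21


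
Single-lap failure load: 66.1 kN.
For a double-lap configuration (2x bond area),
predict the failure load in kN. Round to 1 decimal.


Failure load = 66.1 * 2 = 132.2 kN

132.2


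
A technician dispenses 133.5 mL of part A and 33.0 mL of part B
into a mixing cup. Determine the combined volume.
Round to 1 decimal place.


Combined volume = 133.5 + 33.0
= 166.5 mL

166.5


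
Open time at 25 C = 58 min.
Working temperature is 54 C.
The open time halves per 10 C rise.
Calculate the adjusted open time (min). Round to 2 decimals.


factor = 2^((54 - 25) / 10) = 7.4643
ot = 58 / 7.4643 = 7.77 min

7.77


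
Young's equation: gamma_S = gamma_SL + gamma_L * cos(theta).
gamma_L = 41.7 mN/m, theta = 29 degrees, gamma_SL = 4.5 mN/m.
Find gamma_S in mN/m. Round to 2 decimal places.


cos(29 deg) = 0.874620
gamma_S = 4.5 + 41.7 * 0.874620
= 40.97 mN/m

40.97


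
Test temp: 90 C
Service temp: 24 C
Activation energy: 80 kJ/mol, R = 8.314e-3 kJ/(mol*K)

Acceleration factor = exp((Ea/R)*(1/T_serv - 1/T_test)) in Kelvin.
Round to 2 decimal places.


AF = exp((80/0.008314)*(1/297.15 - 1/363.15))
= 359.68

359.68


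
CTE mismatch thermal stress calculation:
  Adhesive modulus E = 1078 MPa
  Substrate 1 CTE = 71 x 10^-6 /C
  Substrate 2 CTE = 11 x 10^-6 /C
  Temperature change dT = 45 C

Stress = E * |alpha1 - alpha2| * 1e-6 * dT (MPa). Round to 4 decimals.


delta_alpha = |71 - 11| = 60 x 10^-6/C
Stress = 1078 * 60e-6 * 45
= 2.9106 MPa

2.9106


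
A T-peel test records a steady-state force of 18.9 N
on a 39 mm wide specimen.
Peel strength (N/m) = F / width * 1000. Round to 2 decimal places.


Peel strength = 18.9 / 39 * 1000
= 484.62 N/m

484.62


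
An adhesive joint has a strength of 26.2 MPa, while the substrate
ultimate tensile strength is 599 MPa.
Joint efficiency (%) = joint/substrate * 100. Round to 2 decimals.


Efficiency = 26.2 / 599 * 100
= 4.37%

4.37


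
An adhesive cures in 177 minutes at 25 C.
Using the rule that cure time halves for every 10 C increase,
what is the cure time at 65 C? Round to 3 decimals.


Factor = 2^((65 - 25) / 10) = 16.0000
Cure time = 177 / 16.0000
= 11.063 minutes

11.063


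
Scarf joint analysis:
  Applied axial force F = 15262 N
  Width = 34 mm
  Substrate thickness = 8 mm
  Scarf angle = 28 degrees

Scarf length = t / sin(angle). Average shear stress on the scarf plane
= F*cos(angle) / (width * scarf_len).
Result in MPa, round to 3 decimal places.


Scarf length = 8 / sin(28 deg) = 17.0404 mm
cos(28 deg) = 0.882948
Shear = 15262 * 0.882948 / (34 * 17.0404)
= 23.259 MPa

23.259


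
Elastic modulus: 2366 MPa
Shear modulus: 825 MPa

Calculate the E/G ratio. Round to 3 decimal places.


E / G = 2366 / 825 = 2.868

2.868


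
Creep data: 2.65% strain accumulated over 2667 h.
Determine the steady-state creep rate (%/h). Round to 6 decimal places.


Rate = 2.65 / 2667 = 0.000994 %/h

0.000994


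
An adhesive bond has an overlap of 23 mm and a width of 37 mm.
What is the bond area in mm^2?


Bond area = overlap * width
= 23 * 37
= 851 mm^2

851


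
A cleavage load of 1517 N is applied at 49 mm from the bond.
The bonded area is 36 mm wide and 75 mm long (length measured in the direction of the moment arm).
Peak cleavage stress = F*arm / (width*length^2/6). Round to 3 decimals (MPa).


Moment = 1517 * 49 = 74333 N*mm
Section modulus = 36 * 5625 / 6 = 202500 / 6 mm^3
Stress = 74333 / (202500 / 6) = 445998 / 202500
= 2.202 MPa

2.202


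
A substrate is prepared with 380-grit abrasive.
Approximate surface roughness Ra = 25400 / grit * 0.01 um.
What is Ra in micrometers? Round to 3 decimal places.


Ra = 25400 / 380 * 0.01 = 0.668 um

0.668


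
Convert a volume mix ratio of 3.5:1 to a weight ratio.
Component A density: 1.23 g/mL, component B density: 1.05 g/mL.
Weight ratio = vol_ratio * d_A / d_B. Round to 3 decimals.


= 3.5 * 1.23 / 1.05 = 4.100

4.100


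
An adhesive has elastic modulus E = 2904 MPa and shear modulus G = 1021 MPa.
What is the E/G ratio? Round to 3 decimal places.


E/G = 2904 / 1021 = 2.844

2.844


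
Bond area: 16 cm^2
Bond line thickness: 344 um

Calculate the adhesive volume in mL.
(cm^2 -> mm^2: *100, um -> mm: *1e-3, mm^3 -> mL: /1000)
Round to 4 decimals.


V = 16*100 * 344*1e-3 / 1000
= 0.5504 mL

0.5504


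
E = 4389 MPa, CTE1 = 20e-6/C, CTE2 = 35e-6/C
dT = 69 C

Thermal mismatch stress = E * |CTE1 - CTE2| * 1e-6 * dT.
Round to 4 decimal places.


= 4389 * 15e-6 * 69
= 4.5426 MPa

4.5426


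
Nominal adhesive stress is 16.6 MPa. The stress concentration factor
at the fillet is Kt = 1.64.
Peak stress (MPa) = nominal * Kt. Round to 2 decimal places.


Peak = 16.6 * 1.64 = 27.22 MPa

27.22


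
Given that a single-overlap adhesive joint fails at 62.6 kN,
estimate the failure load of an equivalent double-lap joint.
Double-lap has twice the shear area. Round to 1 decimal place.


Double-lap factor = 2
Expected load = 62.6 * 2 = 125.2 kN

125.2


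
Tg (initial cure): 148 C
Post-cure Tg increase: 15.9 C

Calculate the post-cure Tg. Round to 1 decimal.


Post-cure Tg = 148 + 15.9 = 163.9 C

163.9


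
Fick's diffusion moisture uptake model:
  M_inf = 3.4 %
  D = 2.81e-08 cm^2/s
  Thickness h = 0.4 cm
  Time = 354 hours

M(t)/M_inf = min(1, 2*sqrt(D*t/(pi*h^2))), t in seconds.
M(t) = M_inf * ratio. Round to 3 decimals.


t_sec = 354 * 3600 = 1274400
ratio = 2*sqrt(2.81e-08*1274400/(pi*0.4^2))
= min(1, 0.533828)
= 0.533828
M(t) = 3.4 * 0.533828 = 1.815 %

1.815


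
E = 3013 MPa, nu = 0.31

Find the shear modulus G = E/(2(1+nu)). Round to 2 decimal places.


G = 3013 / (2 * 1.31)
= 1150.00 MPa

1150.00


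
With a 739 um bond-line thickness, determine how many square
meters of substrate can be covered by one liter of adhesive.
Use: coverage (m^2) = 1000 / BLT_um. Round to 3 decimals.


Coverage = 1000 / 739 = 1.353 m^2

1.353


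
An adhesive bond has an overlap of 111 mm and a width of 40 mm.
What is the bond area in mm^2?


Bond area = overlap * width
= 111 * 40
= 4440 mm^2

4440


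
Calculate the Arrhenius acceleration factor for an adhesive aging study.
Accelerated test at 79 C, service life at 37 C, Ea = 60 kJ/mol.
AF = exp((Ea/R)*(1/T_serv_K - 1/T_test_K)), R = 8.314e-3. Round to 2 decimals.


T_test = 352.15 K, T_serv = 310.15 K
Ea/R = 60 / 0.008314 = 7216.74
AF = exp(7216.74 * (1/310.15 - 1/352.15))
= 16.04

16.04


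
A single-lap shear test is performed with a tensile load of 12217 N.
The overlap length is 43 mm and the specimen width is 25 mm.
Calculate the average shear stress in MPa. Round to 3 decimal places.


Shear stress = F / (overlap * width)
= 12217 / (43 * 25)
= 12217 / 1075
= 11.365 MPa

11.365


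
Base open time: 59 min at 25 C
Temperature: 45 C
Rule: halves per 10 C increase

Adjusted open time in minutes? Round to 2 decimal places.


Acceleration = 2^((45-25)/10) = 4.0000
Open time = 59 / 4.0000 = 14.75 min

14.75


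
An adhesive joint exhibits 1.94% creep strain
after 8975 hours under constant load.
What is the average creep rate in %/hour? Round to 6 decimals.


Creep rate = strain / time
= 1.94 / 8975
= 0.000216 %/h

0.000216


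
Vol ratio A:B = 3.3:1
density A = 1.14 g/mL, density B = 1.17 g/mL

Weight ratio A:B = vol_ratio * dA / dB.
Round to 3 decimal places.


Weight ratio = 3.3 * 1.14 / 1.17
= 3.215

3.215


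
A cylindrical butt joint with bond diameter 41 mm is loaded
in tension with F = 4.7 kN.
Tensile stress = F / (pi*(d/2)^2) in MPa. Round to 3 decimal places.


Area = pi * (41/2)^2 = 1320.2543 mm^2
Stress = 4.7*1000 / 1320.2543
= 3.560 MPa

3.560


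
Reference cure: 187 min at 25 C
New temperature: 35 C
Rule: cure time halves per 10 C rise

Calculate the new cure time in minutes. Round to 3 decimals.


factor = 2^((35-25)/10) = 2.0000
t_new = 187 / 2.0000 = 93.500 min

93.500


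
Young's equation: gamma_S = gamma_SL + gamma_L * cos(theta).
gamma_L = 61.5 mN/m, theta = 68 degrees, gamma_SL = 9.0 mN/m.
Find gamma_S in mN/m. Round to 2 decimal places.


cos(68 deg) = 0.374607
gamma_S = 9.0 + 61.5 * 0.374607
= 32.04 mN/m

32.04


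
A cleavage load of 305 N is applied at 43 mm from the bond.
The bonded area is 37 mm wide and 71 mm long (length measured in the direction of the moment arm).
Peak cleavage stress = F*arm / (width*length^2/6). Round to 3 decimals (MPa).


Moment = 305 * 43 = 13115 N*mm
Section modulus = 37 * 5041 / 6 = 186517 / 6 mm^3
Stress = 13115 / (186517 / 6) = 78690 / 186517
= 0.422 MPa

0.422


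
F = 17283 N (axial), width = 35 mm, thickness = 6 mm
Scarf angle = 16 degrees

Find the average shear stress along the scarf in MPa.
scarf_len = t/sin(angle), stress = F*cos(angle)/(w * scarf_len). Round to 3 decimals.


scarf_len = 6/sin(16 deg) = 21.7677
cos(16 deg) = 0.961262
stress = 17283*0.961262/(35*21.7677) = 21.806 MPa

21.806


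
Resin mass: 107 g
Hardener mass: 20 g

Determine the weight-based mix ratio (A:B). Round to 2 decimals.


Ratio = 107 / 20 = 5.35

5.35


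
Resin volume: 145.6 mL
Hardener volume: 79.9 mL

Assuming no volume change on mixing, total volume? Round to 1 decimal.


V_total = 145.6 + 79.9 = 225.5 mL

225.5


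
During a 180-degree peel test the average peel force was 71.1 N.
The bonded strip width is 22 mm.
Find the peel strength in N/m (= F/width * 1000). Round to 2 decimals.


Peel strength = F/width * 1000
= 71.1 / 22 * 1000
= 3231.82 N/m

3231.82


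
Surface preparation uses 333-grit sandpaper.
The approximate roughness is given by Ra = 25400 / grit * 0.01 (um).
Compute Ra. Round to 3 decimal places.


Ra = 25400 / 333 * 0.01
= 254 / 333
= 0.763 um

0.763


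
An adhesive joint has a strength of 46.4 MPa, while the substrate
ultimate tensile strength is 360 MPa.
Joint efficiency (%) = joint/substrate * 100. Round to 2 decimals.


Efficiency = 46.4 / 360 * 100
= 12.89%

12.89


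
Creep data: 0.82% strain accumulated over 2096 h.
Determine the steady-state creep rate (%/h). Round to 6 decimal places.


Rate = 0.82 / 2096 = 0.000391 %/h

0.000391


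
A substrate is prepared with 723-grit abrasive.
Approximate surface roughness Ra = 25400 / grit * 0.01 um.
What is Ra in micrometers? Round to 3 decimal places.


Ra = 25400 / 723 * 0.01 = 0.351 um

0.351


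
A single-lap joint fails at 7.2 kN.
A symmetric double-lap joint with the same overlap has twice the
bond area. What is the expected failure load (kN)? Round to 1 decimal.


Double-lap load = 2 * 7.2 = 14.4 kN

14.4


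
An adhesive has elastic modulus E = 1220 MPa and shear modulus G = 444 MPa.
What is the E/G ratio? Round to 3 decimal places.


E/G = 1220 / 444 = 2.748

2.748


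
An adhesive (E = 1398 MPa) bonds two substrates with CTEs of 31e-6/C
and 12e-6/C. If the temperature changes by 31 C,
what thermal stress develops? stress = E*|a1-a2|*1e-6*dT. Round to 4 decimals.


Stress = 1398 * |31 - 12| * 1e-6 * 31
= 0.8234 MPa

0.8234


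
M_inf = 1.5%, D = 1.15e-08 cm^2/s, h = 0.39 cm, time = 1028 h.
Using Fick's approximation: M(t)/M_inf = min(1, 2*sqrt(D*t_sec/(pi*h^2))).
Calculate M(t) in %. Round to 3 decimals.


t = 3700800 s
ratio = min(1, 2*sqrt(1.15e-08*3700800/(pi*0.1521)))
= 0.596880
M(t) = 1.5 * 0.596880 = 0.895%

0.895


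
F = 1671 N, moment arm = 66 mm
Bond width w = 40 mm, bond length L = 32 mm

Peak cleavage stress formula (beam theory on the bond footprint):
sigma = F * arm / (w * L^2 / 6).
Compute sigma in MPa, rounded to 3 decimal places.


sigma = (1671 * 66) / (40 * 1024 / 6)
= 110286 * 6 / 40960
= 661716 / 40960
= 16.155 MPa

16.155


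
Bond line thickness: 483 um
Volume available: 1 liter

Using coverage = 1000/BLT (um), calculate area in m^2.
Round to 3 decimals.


1 L = 1e6 mm^3, thickness = 483 um = 0.483 mm
Area = 1e6 / 0.483 mm^2 = (1e6 / 0.483) / 1e6 m^2 = 1000 / 483 m^2
= 2.070 m^2

2.070


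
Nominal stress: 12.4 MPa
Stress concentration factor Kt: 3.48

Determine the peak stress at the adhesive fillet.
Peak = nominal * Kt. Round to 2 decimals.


Peak stress = 12.4 * 3.48
= 43.15 MPa

43.15


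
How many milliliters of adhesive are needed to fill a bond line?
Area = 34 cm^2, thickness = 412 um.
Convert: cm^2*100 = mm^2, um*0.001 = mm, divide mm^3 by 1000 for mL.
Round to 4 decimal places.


= (34 * 100) * (412 * 0.001) / 1000
= 1.4008 mL

1.4008


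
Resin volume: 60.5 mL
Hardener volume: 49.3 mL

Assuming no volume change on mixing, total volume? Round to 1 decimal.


V_total = 60.5 + 49.3 = 109.8 mL

109.8


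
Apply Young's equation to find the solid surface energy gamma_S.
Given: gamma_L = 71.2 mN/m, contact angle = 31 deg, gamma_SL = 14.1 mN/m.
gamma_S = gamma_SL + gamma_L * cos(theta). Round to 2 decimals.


theta_rad = 31 * pi/180 = 0.541052
gamma_S = 14.1 + 71.2 * cos(0.541052)
= 75.13 mN/m

75.13


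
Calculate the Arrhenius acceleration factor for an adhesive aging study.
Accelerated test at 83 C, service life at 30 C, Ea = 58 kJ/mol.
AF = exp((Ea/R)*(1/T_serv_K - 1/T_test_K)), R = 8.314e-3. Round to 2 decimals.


T_test = 356.15 K, T_serv = 303.15 K
Ea/R = 58 / 0.008314 = 6976.18
AF = exp(6976.18 * (1/303.15 - 1/356.15))
= 30.71

30.71


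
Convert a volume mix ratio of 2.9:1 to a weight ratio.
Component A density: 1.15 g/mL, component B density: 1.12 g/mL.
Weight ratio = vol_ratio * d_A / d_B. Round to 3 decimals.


= 2.9 * 1.15 / 1.12 = 2.978

2.978


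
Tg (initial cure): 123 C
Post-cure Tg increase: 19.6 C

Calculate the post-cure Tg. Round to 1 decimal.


Post-cure Tg = 123 + 19.6 = 142.6 C

142.6


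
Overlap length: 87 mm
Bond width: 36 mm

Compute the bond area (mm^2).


Bond area = 87 * 36 = 3132 mm^2

3132


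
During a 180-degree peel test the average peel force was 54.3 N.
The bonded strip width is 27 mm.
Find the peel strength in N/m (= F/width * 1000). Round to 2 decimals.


Peel strength = F/width * 1000
= 54.3 / 27 * 1000
= 2011.11 N/m

2011.11


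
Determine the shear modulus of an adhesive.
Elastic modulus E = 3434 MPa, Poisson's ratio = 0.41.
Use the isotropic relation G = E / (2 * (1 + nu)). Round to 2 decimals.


G = 3434 / (2*(1+0.41)) = 3434 / 2.82
= 1217.73 MPa

1217.73


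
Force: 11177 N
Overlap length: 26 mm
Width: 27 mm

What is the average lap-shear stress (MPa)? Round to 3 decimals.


Average shear stress = F / (overlap * width)
= 11177 / (26 * 27)
= 15.922 MPa

15.922


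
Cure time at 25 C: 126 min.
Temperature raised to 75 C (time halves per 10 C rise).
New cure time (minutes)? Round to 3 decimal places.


Acceleration factor = 2^(50/10) = 32.0000
New time = 126 / 32.0000 = 3.938 min

3.938


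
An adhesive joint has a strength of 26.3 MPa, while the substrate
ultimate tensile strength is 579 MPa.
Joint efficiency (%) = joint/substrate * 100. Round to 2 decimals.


Efficiency = 26.3 / 579 * 100
= 4.54%

4.54


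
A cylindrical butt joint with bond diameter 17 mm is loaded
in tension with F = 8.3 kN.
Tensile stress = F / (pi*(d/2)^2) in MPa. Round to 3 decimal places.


Area = pi * (17/2)^2 = 226.9801 mm^2
Stress = 8.3*1000 / 226.9801
= 36.567 MPa

36.567


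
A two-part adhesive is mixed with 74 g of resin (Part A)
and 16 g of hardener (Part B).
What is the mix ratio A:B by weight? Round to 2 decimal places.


Mix ratio = mass_A / mass_B
= 74 / 16
= 4.63

4.63


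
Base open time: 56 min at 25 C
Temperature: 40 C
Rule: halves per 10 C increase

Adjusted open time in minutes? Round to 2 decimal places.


Acceleration = 2^((40-25)/10) = 2.8284
Open time = 56 / 2.8284 = 19.80 min

19.80


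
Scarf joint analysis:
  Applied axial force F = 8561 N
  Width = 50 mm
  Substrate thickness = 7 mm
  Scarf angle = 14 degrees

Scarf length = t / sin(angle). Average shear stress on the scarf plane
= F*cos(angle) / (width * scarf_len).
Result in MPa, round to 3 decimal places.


Scarf length = 7 / sin(14 deg) = 28.9350 mm
cos(14 deg) = 0.970296
Shear = 8561 * 0.970296 / (50 * 28.9350)
= 5.742 MPa

5.742


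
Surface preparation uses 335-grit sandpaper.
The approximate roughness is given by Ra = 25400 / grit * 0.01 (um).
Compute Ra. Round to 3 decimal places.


Ra = 25400 / 335 * 0.01
= 254 / 335
= 0.758 um

0.758


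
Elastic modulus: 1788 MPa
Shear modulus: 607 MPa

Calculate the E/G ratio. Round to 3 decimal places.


E / G = 1788 / 607 = 2.946

2.946


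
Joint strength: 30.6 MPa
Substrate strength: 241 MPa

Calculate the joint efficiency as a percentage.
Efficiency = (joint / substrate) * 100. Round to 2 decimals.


Efficiency = (30.6 / 241) * 100 = 12.70%

12.70


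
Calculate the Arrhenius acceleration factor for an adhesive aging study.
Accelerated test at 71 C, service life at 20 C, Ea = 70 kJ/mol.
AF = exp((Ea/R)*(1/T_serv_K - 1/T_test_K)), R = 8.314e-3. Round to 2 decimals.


T_test = 344.15 K, T_serv = 293.15 K
Ea/R = 70 / 0.008314 = 8419.53
AF = exp(8419.53 * (1/293.15 - 1/344.15))
= 70.54

70.54


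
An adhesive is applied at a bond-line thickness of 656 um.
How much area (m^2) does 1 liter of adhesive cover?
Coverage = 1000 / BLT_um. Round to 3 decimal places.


Coverage = 1000 / 656 = 1.524 m^2

1.524


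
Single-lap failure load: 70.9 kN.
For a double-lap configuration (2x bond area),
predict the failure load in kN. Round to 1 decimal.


Failure load = 70.9 * 2 = 141.8 kN

141.8
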